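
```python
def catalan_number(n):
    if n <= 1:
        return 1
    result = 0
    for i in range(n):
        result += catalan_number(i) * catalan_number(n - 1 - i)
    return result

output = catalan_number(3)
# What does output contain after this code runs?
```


catalan_number(3)
= sum of catalan_number(i) * catalan_number(3-1-i) for i in 0..2
First compute sub-values bottom-up:
  catalan_number(0) = 1, catalan_number(1) = 1
  catalan_number(2) = 1*1 + 1*1 = 2
Now catalan_number(3):
  catalan_number(0)*catalan_number(2) = 1*2 = 2
  catalan_number(1)*catalan_number(1) = 1*1 = 1
  catalan_number(2)*catalan_number(0) = 2*1 = 2
= 2 + 1 + 2
= 5


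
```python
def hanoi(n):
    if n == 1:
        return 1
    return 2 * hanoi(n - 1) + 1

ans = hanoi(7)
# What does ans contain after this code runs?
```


hanoi(7)
= 2 * hanoi(6) + 1
= 2 * (2 * hanoi(5) + 1) + 1
= 2 * (2 * (2 * hanoi(4) + 1) + 1) + 1
= 2 * (2 * (2 * (2 * hanoi(3) + 1) + 1) + 1) + 1
= 2 * (2 * (2 * (2 * (2 * hanoi(2) + 1) + 1) + 1) + 1) + 1
= 2 * (2 * (2 * (2 * (2 * (2 * hanoi(1) + 1) + 1) + 1) + 1) + 1) + 1
Now compute bottom-up:
hanoi(1) = 1
hanoi(2) = 2 * 1 + 1 = 3
hanoi(3) = 2 * 3 + 1 = 7
hanoi(4) = 2 * 7 + 1 = 15
hanoi(5) = 2 * 15 + 1 = 31
hanoi(6) = 2 * 31 + 1 = 63
hanoi(7) = 2 * 63 + 1 = 127
= 127


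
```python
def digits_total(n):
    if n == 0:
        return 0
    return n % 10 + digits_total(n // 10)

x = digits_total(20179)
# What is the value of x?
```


digits_total(20179)
= 9 + digits_total(2017)
= 9 + 7 + digits_total(201)
= 9 + 7 + 1 + digits_total(20)
= 9 + 7 + 1 + 0 + digits_total(2)
= 9 + 7 + 1 + 0 + 2 + digits_total(0)
= 9 + 7 + 1 + 0 + 2 + 0
= 19


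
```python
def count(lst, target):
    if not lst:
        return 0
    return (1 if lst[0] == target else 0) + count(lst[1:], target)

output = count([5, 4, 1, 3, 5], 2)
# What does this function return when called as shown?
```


count([5, 4, 1, 3, 5], 2)
lst[0]=5 != 2: 0 + count([4, 1, 3, 5], 2)
lst[0]=4 != 2: 0 + count([1, 3, 5], 2)
lst[0]=1 != 2: 0 + count([3, 5], 2)
lst[0]=3 != 2: 0 + count([5], 2)
lst[0]=5 != 2: 0 + count([], 2)
= 0


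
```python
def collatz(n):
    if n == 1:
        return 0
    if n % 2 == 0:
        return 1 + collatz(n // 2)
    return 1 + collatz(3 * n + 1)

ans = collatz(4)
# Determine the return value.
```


collatz(4)
4 is even -> collatz(2)
2 is even -> collatz(1)
Reached 1 after 2 steps
= 2


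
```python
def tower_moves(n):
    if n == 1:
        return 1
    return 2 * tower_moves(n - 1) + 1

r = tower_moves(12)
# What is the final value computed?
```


tower_moves(12)
= 2 * tower_moves(11) + 1
= 2 * (2 * tower_moves(10) + 1) + 1
= 2 * (2 * (2 * tower_moves(9) + 1) + 1) + 1
= 2 * (2 * (2 * (2 * tower_moves(8) + 1) + 1) + 1) + 1
= 2 * (2 * (2 * (2 * (2 * tower_moves(7) + 1) + 1) + 1) + 1) + 1
= 2 * (2 * (2 * (2 * (2 * (2 * tower_moves(6) + 1) + 1) + 1) + 1) + 1) + 1
= 2 * (2 * (2 * (2 * (2 * (2 * (2 * tower_moves(5) + 1) + 1) + 1) + 1) + 1) + 1) + 1
= 2 * (2 * (2 * (2 * (2 * (2 * (2 * (2 * tower_moves(4) + 1) + 1) + 1) + 1) + 1) + 1) + 1) + 1
= 2 * (2 * (2 * (2 * (2 * (2 * (2 * (2 * (2 * tower_moves(3) + 1) + 1) + 1) + 1) + 1) + 1) + 1) + 1) + 1
= 2 * (2 * (2 * (2 * (2 * (2 * (2 * (2 * (2 * (2 * tower_moves(2) + 1) + 1) + 1) + 1) + 1) + 1) + 1) + 1) + 1) + 1
= 2 * (2 * (2 * (2 * (2 * (2 * (2 * (2 * (2 * (2 * (2 * tower_moves(1) + 1) + 1) + 1) + 1) + 1) + 1) + 1) + 1) + 1) + 1) + 1
Now compute bottom-up:
tower_moves(1) = 1
tower_moves(2) = 2 * 1 + 1 = 3
tower_moves(3) = 2 * 3 + 1 = 7
tower_moves(4) = 2 * 7 + 1 = 15
tower_moves(5) = 2 * 15 + 1 = 31
tower_moves(6) = 2 * 31 + 1 = 63
tower_moves(7) = 2 * 63 + 1 = 127
tower_moves(8) = 2 * 127 + 1 = 255
tower_moves(9) = 2 * 255 + 1 = 511
tower_moves(10) = 2 * 511 + 1 = 1023
tower_moves(11) = 2 * 1023 + 1 = 2047
tower_moves(12) = 2 * 2047 + 1 = 4095
= 4095


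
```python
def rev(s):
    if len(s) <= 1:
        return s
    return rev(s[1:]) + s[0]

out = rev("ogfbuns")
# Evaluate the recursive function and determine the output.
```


rev("ogfbuns")
= rev("gfbuns") + "o"
= rev("fbuns") + "g" + "o"
= rev("buns") + "f" + "g" + "o"
= rev("uns") + "b" + "f" + "g" + "o"
= rev("ns") + "u" + "b" + "f" + "g" + "o"
= rev("s") + "n" + "u" + "b" + "f" + "g" + "o"
= "s" + "n" + "u" + "b" + "f" + "g" + "o"
= "snubfgo"


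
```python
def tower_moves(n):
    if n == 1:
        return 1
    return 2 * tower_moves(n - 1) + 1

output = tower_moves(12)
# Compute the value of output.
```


tower_moves(12)
= 2 * tower_moves(11) + 1
= 2 * (2 * tower_moves(10) + 1) + 1
= 2 * (2 * (2 * tower_moves(9) + 1) + 1) + 1
= 2 * (2 * (2 * (2 * tower_moves(8) + 1) + 1) + 1) + 1
= 2 * (2 * (2 * (2 * (2 * tower_moves(7) + 1) + 1) + 1) + 1) + 1
= 2 * (2 * (2 * (2 * (2 * (2 * tower_moves(6) + 1) + 1) + 1) + 1) + 1) + 1
= 2 * (2 * (2 * (2 * (2 * (2 * (2 * tower_moves(5) + 1) + 1) + 1) + 1) + 1) + 1) + 1
= 2 * (2 * (2 * (2 * (2 * (2 * (2 * (2 * tower_moves(4) + 1) + 1) + 1) + 1) + 1) + 1) + 1) + 1
= 2 * (2 * (2 * (2 * (2 * (2 * (2 * (2 * (2 * tower_moves(3) + 1) + 1) + 1) + 1) + 1) + 1) + 1) + 1) + 1
= 2 * (2 * (2 * (2 * (2 * (2 * (2 * (2 * (2 * (2 * tower_moves(2) + 1) + 1) + 1) + 1) + 1) + 1) + 1) + 1) + 1) + 1
= 2 * (2 * (2 * (2 * (2 * (2 * (2 * (2 * (2 * (2 * (2 * tower_moves(1) + 1) + 1) + 1) + 1) + 1) + 1) + 1) + 1) + 1) + 1) + 1
Now compute bottom-up:
tower_moves(1) = 1
tower_moves(2) = 2 * 1 + 1 = 3
tower_moves(3) = 2 * 3 + 1 = 7
tower_moves(4) = 2 * 7 + 1 = 15
tower_moves(5) = 2 * 15 + 1 = 31
tower_moves(6) = 2 * 31 + 1 = 63
tower_moves(7) = 2 * 63 + 1 = 127
tower_moves(8) = 2 * 127 + 1 = 255
tower_moves(9) = 2 * 255 + 1 = 511
tower_moves(10) = 2 * 511 + 1 = 1023
tower_moves(11) = 2 * 1023 + 1 = 2047
tower_moves(12) = 2 * 2047 + 1 = 4095
= 4095


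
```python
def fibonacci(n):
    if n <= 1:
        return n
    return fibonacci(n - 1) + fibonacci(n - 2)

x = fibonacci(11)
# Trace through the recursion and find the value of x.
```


fibonacci(11)
= fibonacci(10) + fibonacci(9)
= (fibonacci(9) + fibonacci(8)) + fibonacci(9)
Computing bottom-up: fibonacci(0)=0, fibonacci(1)=1, fibonacci(2)=1, fibonacci(3)=2, fibonacci(4)=3, fibonacci(5)=5, fibonacci(6)=8, fibonacci(7)=13, fibonacci(8)=21, fibonacci(9)=34, fibonacci(10)=55, fibonacci(11)=89
= 89


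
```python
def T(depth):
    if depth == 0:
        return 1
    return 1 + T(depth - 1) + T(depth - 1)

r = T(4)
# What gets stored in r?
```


T(4)
= 1 + T(3) + T(3)
= 1 + 2 * T(3)
T(k) = 2^(k+1) - 1
T(0) = 1
T(1) = 3
T(2) = 7
T(3) = 15
T(4) = 31
T(4) = 2^5 - 1 = 31


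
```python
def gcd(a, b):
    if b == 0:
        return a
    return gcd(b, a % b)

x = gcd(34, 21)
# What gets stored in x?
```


gcd(34, 21)
= gcd(21, 34 % 21) = gcd(21, 13)
= gcd(13, 21 % 13) = gcd(13, 8)
= gcd(8, 13 % 8) = gcd(8, 5)
= gcd(5, 8 % 5) = gcd(5, 3)
= gcd(3, 5 % 3) = gcd(3, 2)
= gcd(2, 3 % 2) = gcd(2, 1)
= gcd(1, 2 % 1) = gcd(1, 0)
b == 0, return a = 1


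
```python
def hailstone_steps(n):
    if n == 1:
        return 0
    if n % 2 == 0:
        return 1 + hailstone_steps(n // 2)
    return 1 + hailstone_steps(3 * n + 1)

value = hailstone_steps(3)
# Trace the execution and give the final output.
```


hailstone_steps(3)
3 is odd -> 3*3+1 = 10 -> hailstone_steps(10)
10 is even -> hailstone_steps(5)
5 is odd -> 3*5+1 = 16 -> hailstone_steps(16)
16 is even -> hailstone_steps(8)
8 is even -> hailstone_steps(4)
4 is even -> hailstone_steps(2)
2 is even -> hailstone_steps(1)
Reached 1 after 7 steps
= 7


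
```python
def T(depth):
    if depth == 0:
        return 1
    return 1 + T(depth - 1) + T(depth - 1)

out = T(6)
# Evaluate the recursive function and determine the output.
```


T(6)
= 1 + T(5) + T(5)
= 1 + 2 * T(5)
T(k) = 2^(k+1) - 1
T(0) = 1
T(1) = 3
T(2) = 7
T(3) = 15
T(4) = 31
T(6) = 2^7 - 1 = 127


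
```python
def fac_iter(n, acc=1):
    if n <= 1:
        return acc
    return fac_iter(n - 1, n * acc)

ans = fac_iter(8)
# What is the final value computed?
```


fac_iter(8, 1)
= fac_iter(7, 8 * 1) = fac_iter(7, 8)
= fac_iter(6, 7 * 8) = fac_iter(6, 56)
= fac_iter(5, 6 * 56) = fac_iter(5, 336)
= fac_iter(4, 5 * 336) = fac_iter(4, 1680)
= fac_iter(3, 4 * 1680) = fac_iter(3, 6720)
= fac_iter(2, 3 * 6720) = fac_iter(2, 20160)
= fac_iter(1, 2 * 20160) = fac_iter(1, 40320)
n <= 1, return acc = 40320


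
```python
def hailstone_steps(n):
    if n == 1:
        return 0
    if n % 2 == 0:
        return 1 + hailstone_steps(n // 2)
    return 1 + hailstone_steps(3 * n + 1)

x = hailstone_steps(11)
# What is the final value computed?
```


hailstone_steps(11)
11 is odd -> 3*11+1 = 34 -> hailstone_steps(34)
34 is even -> hailstone_steps(17)
17 is odd -> 3*17+1 = 52 -> hailstone_steps(52)
52 is even -> hailstone_steps(26)
26 is even -> hailstone_steps(13)
13 is odd -> 3*13+1 = 40 -> hailstone_steps(40)
40 is even -> hailstone_steps(20)
20 is even -> hailstone_steps(10)
10 is even -> hailstone_steps(5)
5 is odd -> 3*5+1 = 16 -> hailstone_steps(16)
16 is even -> hailstone_steps(8)
8 is even -> hailstone_steps(4)
4 is even -> hailstone_steps(2)
2 is even -> hailstone_steps(1)
Reached 1 after 14 steps
= 14


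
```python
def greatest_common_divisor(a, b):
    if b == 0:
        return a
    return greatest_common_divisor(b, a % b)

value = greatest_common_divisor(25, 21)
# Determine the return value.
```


greatest_common_divisor(25, 21)
= greatest_common_divisor(21, 25 % 21) = greatest_common_divisor(21, 4)
= greatest_common_divisor(4, 21 % 4) = greatest_common_divisor(4, 1)
= greatest_common_divisor(1, 4 % 1) = greatest_common_divisor(1, 0)
b == 0, return a = 1


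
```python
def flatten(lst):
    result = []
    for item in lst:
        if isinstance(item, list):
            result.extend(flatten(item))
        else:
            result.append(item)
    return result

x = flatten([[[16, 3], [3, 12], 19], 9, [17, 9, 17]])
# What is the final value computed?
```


flatten([[[16, 3], [3, 12], 19], 9, [17, 9, 17]])
Processing each element:
  [[16, 3], [3, 12], 19] is a list -> flatten recursively -> [16, 3, 3, 12, 19]
  9 is not a list -> append 9
  [17, 9, 17] is a list -> flatten recursively -> [17, 9, 17]
= [16, 3, 3, 12, 19, 9, 17, 9, 17]


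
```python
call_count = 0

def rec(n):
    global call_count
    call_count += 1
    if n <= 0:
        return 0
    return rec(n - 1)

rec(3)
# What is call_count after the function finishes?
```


rec(3) calls rec(2) calls ... calls rec(0)
Total calls: 3 + 1 (for base case) = 4


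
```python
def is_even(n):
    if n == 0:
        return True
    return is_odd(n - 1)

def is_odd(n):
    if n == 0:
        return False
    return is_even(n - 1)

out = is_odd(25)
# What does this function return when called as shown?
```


is_odd(25)
= is_even(24)
= is_odd(23)
= is_even(22)
= is_odd(21)
= is_even(20)
= is_odd(19)
= is_even(18)
= is_odd(17)
= is_even(16)
= is_odd(15)
= is_even(14)
= is_odd(13)
= is_even(12)
= is_odd(11)
= is_even(10)
= is_odd(9)
= is_even(8)
= is_odd(7)
= is_even(6)
= is_odd(5)
= is_even(4)
= is_odd(3)
= is_even(2)
= is_odd(1)
= is_even(0)
n == 0: return True
= True


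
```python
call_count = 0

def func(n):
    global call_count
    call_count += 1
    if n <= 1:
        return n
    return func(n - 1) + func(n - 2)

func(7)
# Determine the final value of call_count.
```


func(7) calls func(6) and func(5); each non-base call branches into two more.
Let C(k) = total number of calls made by func(k), including the call to func(k) itself.
Base cases: C(0) = 1, C(1) = 1
Recurrence: C(k) = 1 + C(k-1) + C(k-2)
  C(2) = 1 + C(1) + C(0) = 1 + 1 + 1 = 3
  C(3) = 1 + C(2) + C(1) = 1 + 3 + 1 = 5
  C(4) = 1 + C(3) + C(2) = 1 + 5 + 3 = 9
  C(5) = 1 + C(4) + C(3) = 1 + 9 + 5 = 15
  C(6) = 1 + C(5) + C(4) = 1 + 15 + 9 = 25
  C(7) = 1 + C(6) + C(5) = 1 + 25 + 15 = 41
Total calls = C(7) = 41


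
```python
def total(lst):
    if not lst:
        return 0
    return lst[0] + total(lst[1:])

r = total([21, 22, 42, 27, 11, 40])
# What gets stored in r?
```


total([21, 22, 42, 27, 11, 40])
= 21 + total([22, 42, 27, 11, 40])
= 21 + 22 + total([42, 27, 11, 40])
= 21 + 22 + 42 + total([27, 11, 40])
= 21 + 22 + 42 + 27 + total([11, 40])
= 21 + 22 + 42 + 27 + 11 + total([40])
= 21 + 22 + 42 + 27 + 11 + 40 + total([])
= 21 + 22 + 42 + 27 + 11 + 40 + 0
= 163


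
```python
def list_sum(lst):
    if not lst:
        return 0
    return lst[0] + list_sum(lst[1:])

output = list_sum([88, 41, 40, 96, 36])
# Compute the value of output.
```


list_sum([88, 41, 40, 96, 36])
= 88 + list_sum([41, 40, 96, 36])
= 88 + 41 + list_sum([40, 96, 36])
= 88 + 41 + 40 + list_sum([96, 36])
= 88 + 41 + 40 + 96 + list_sum([36])
= 88 + 41 + 40 + 96 + 36 + list_sum([])
= 88 + 41 + 40 + 96 + 36 + 0
= 301


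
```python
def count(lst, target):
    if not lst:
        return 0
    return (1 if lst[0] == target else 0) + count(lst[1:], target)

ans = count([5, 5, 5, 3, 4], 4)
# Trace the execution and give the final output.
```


count([5, 5, 5, 3, 4], 4)
lst[0]=5 != 4: 0 + count([5, 5, 3, 4], 4)
lst[0]=5 != 4: 0 + count([5, 3, 4], 4)
lst[0]=5 != 4: 0 + count([3, 4], 4)
lst[0]=3 != 4: 0 + count([4], 4)
lst[0]=4 == 4: 1 + count([], 4)
= 1


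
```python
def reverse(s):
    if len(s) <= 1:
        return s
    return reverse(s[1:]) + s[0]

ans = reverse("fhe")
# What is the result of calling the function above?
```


reverse("fhe")
= reverse("he") + "f"
= reverse("e") + "h" + "f"
= "e" + "h" + "f"
= "ehf"


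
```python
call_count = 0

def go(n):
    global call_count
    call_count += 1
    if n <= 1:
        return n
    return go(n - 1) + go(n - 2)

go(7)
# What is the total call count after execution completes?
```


go(7) calls go(6) and go(5); each non-base call branches into two more.
Let C(k) = total number of calls made by go(k), including the call to go(k) itself.
Base cases: C(0) = 1, C(1) = 1
Recurrence: C(k) = 1 + C(k-1) + C(k-2)
  C(2) = 1 + C(1) + C(0) = 1 + 1 + 1 = 3
  C(3) = 1 + C(2) + C(1) = 1 + 3 + 1 = 5
  C(4) = 1 + C(3) + C(2) = 1 + 5 + 3 = 9
  C(5) = 1 + C(4) + C(3) = 1 + 9 + 5 = 15
  C(6) = 1 + C(5) + C(4) = 1 + 15 + 9 = 25
  C(7) = 1 + C(6) + C(5) = 1 + 25 + 15 = 41
Total calls = C(7) = 41


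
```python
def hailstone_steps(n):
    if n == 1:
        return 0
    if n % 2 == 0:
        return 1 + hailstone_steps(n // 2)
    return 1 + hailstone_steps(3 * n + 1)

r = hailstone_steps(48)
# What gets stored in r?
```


hailstone_steps(48)
48 is even -> hailstone_steps(24)
24 is even -> hailstone_steps(12)
12 is even -> hailstone_steps(6)
6 is even -> hailstone_steps(3)
3 is odd -> 3*3+1 = 10 -> hailstone_steps(10)
10 is even -> hailstone_steps(5)
5 is odd -> 3*5+1 = 16 -> hailstone_steps(16)
16 is even -> hailstone_steps(8)
8 is even -> hailstone_steps(4)
4 is even -> hailstone_steps(2)
2 is even -> hailstone_steps(1)
Reached 1 after 11 steps
= 11


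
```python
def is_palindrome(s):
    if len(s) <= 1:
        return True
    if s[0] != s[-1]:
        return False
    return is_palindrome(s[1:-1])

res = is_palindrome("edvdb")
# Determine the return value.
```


is_palindrome("edvdb")
"edvdb": s[0]='e' != s[-1]='b' -> False
= False


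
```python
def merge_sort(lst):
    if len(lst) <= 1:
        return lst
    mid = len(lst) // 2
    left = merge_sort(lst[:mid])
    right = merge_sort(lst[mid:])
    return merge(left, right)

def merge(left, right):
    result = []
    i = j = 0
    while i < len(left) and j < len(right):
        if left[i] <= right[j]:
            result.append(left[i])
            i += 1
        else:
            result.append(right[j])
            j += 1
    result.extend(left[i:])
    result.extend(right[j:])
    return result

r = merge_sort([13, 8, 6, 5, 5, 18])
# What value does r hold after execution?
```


merge_sort([13, 8, 6, 5, 5, 18])
Split into [13, 8, 6] and [5, 5, 18]
Left sorted: [6, 8, 13]
Right sorted: [5, 5, 18]
Merge [6, 8, 13] and [5, 5, 18]
= [5, 5, 6, 8, 13, 18]


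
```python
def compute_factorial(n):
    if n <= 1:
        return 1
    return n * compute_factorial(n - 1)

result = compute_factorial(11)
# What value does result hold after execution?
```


compute_factorial(11)
= 11 * compute_factorial(10)
= 11 * 10 * compute_factorial(9)
= 11 * 10 * 9 * compute_factorial(8)
= 11 * 10 * 9 * 8 * compute_factorial(7)
= 11 * 10 * 9 * 8 * 7 * compute_factorial(6)
= 11 * 10 * 9 * 8 * 7 * 6 * compute_factorial(5)
= 11 * 10 * 9 * 8 * 7 * 6 * 5 * compute_factorial(4)
= 11 * 10 * 9 * 8 * 7 * 6 * 5 * 4 * compute_factorial(3)
= 11 * 10 * 9 * 8 * 7 * 6 * 5 * 4 * 3 * compute_factorial(2)
= 11 * 10 * 9 * 8 * 7 * 6 * 5 * 4 * 3 * 2 * compute_factorial(1)
= 11 * 10 * 9 * 8 * 7 * 6 * 5 * 4 * 3 * 2 * 1
= 39916800


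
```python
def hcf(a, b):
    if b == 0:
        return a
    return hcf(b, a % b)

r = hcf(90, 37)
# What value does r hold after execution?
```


hcf(90, 37)
= hcf(37, 90 % 37) = hcf(37, 16)
= hcf(16, 37 % 16) = hcf(16, 5)
= hcf(5, 16 % 5) = hcf(5, 1)
= hcf(1, 5 % 1) = hcf(1, 0)
b == 0, return a = 1


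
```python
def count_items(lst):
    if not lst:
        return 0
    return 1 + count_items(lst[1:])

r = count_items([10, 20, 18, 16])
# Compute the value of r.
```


count_items([10, 20, 18, 16])
= 1 + count_items([20, 18, 16])
= 1 + 1 + count_items([18, 16])
= 1 + 1 + 1 + count_items([16])
= 1 + 1 + 1 + 1 + count_items([])
= 1 + 1 + 1 + 1 + 0
= 4


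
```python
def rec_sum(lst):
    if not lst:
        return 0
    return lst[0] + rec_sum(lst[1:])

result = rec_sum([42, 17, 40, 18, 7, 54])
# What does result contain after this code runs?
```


rec_sum([42, 17, 40, 18, 7, 54])
= 42 + rec_sum([17, 40, 18, 7, 54])
= 42 + 17 + rec_sum([40, 18, 7, 54])
= 42 + 17 + 40 + rec_sum([18, 7, 54])
= 42 + 17 + 40 + 18 + rec_sum([7, 54])
= 42 + 17 + 40 + 18 + 7 + rec_sum([54])
= 42 + 17 + 40 + 18 + 7 + 54 + rec_sum([])
= 42 + 17 + 40 + 18 + 7 + 54 + 0
= 178


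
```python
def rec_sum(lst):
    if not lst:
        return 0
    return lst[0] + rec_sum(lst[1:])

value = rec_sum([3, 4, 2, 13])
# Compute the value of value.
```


rec_sum([3, 4, 2, 13])
= 3 + rec_sum([4, 2, 13])
= 3 + 4 + rec_sum([2, 13])
= 3 + 4 + 2 + rec_sum([13])
= 3 + 4 + 2 + 13 + rec_sum([])
= 3 + 4 + 2 + 13 + 0
= 22


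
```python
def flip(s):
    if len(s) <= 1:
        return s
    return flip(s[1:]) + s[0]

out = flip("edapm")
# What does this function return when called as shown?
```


flip("edapm")
= flip("dapm") + "e"
= flip("apm") + "d" + "e"
= flip("pm") + "a" + "d" + "e"
= flip("m") + "p" + "a" + "d" + "e"
= "m" + "p" + "a" + "d" + "e"
= "mpade"


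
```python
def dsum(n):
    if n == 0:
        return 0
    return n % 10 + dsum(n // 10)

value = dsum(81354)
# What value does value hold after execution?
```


dsum(81354)
= 4 + dsum(8135)
= 4 + 5 + dsum(813)
= 4 + 5 + 3 + dsum(81)
= 4 + 5 + 3 + 1 + dsum(8)
= 4 + 5 + 3 + 1 + 8 + dsum(0)
= 4 + 5 + 3 + 1 + 8 + 0
= 21


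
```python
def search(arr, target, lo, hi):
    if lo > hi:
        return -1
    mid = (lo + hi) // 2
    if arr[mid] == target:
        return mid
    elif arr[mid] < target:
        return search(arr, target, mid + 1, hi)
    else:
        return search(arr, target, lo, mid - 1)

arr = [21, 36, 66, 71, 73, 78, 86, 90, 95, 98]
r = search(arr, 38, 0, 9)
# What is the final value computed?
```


search(arr, 38, 0, 9)
lo=0, hi=9, mid=4, arr[mid]=73
73 > 38, search left half
lo=0, hi=3, mid=1, arr[mid]=36
36 < 38, search right half
lo=2, hi=3, mid=2, arr[mid]=66
66 > 38, search left half
lo > hi, target not found, return -1
= -1


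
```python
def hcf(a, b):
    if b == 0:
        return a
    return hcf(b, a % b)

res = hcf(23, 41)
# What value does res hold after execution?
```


hcf(23, 41)
= hcf(41, 23 % 41) = hcf(41, 23)
= hcf(23, 41 % 23) = hcf(23, 18)
= hcf(18, 23 % 18) = hcf(18, 5)
= hcf(5, 18 % 5) = hcf(5, 3)
= hcf(3, 5 % 3) = hcf(3, 2)
= hcf(2, 3 % 2) = hcf(2, 1)
= hcf(1, 2 % 1) = hcf(1, 0)
b == 0, return a = 1


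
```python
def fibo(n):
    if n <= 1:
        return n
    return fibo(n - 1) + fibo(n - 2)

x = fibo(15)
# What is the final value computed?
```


fibo(15)
= fibo(14) + fibo(13)
= (fibo(13) + fibo(12)) + fibo(13)
Computing bottom-up: fibo(0)=0, fibo(1)=1, fibo(2)=1, fibo(3)=2, fibo(4)=3, fibo(5)=5, fibo(6)=8, fibo(7)=13, fibo(8)=21, fibo(9)=34, fibo(10)=55, fibo(11)=89, fibo(12)=144, fibo(13)=233, fibo(14)=377, fibo(15)=610
= 610


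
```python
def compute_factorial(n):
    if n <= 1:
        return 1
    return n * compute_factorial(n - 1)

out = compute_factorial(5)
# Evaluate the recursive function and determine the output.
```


compute_factorial(5)
= 5 * compute_factorial(4)
= 5 * 4 * compute_factorial(3)
= 5 * 4 * 3 * compute_factorial(2)
= 5 * 4 * 3 * 2 * compute_factorial(1)
= 5 * 4 * 3 * 2 * 1
= 120


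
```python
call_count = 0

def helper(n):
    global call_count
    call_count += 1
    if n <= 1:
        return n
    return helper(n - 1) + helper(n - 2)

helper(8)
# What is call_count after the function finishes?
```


helper(8) calls helper(7) and helper(6); each non-base call branches into two more.
Let C(k) = total number of calls made by helper(k), including the call to helper(k) itself.
Base cases: C(0) = 1, C(1) = 1
Recurrence: C(k) = 1 + C(k-1) + C(k-2)
  C(2) = 1 + C(1) + C(0) = 1 + 1 + 1 = 3
  C(3) = 1 + C(2) + C(1) = 1 + 3 + 1 = 5
  C(4) = 1 + C(3) + C(2) = 1 + 5 + 3 = 9
  C(5) = 1 + C(4) + C(3) = 1 + 9 + 5 = 15
  C(6) = 1 + C(5) + C(4) = 1 + 15 + 9 = 25
  C(7) = 1 + C(6) + C(5) = 1 + 25 + 15 = 41
  C(8) = 1 + C(7) + C(6) = 1 + 41 + 25 = 67
Total calls = C(8) = 67


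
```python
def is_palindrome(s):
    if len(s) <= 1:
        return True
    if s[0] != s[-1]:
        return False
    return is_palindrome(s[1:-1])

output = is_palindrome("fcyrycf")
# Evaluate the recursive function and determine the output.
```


is_palindrome("fcyrycf")
"fcyrycf": s[0]='f' == s[-1]='f' -> is_palindrome("cyryc")
"cyryc": s[0]='c' == s[-1]='c' -> is_palindrome("yry")
"yry": s[0]='y' == s[-1]='y' -> is_palindrome("r")
"r": len <= 1 -> True
= True


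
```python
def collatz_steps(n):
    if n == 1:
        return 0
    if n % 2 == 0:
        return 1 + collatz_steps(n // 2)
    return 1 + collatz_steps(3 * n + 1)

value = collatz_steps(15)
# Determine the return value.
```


collatz_steps(15)
15 is odd -> 3*15+1 = 46 -> collatz_steps(46)
46 is even -> collatz_steps(23)
23 is odd -> 3*23+1 = 70 -> collatz_steps(70)
70 is even -> collatz_steps(35)
35 is odd -> 3*35+1 = 106 -> collatz_steps(106)
106 is even -> collatz_steps(53)
53 is odd -> 3*53+1 = 160 -> collatz_steps(160)
160 is even -> collatz_steps(80)
80 is even -> collatz_steps(40)
40 is even -> collatz_steps(20)
20 is even -> collatz_steps(10)
10 is even -> collatz_steps(5)
5 is odd -> 3*5+1 = 16 -> collatz_steps(16)
16 is even -> collatz_steps(8)
8 is even -> collatz_steps(4)
4 is even -> collatz_steps(2)
2 is even -> collatz_steps(1)
Reached 1 after 17 steps
= 17


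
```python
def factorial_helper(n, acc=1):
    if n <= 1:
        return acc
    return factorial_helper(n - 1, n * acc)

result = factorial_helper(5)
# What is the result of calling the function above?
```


factorial_helper(5, 1)
= factorial_helper(4, 5 * 1) = factorial_helper(4, 5)
= factorial_helper(3, 4 * 5) = factorial_helper(3, 20)
= factorial_helper(2, 3 * 20) = factorial_helper(2, 60)
= factorial_helper(1, 2 * 60) = factorial_helper(1, 120)
n <= 1, return acc = 120


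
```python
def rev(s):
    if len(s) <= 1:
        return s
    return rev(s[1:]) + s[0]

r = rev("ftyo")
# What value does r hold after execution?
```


rev("ftyo")
= rev("tyo") + "f"
= rev("yo") + "t" + "f"
= rev("o") + "y" + "t" + "f"
= "o" + "y" + "t" + "f"
= "oytf"


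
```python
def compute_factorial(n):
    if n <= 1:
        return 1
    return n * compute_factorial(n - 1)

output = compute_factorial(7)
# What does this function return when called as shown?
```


compute_factorial(7)
= 7 * compute_factorial(6)
= 7 * 6 * compute_factorial(5)
= 7 * 6 * 5 * compute_factorial(4)
= 7 * 6 * 5 * 4 * compute_factorial(3)
= 7 * 6 * 5 * 4 * 3 * compute_factorial(2)
= 7 * 6 * 5 * 4 * 3 * 2 * compute_factorial(1)
= 7 * 6 * 5 * 4 * 3 * 2 * 1
= 5040


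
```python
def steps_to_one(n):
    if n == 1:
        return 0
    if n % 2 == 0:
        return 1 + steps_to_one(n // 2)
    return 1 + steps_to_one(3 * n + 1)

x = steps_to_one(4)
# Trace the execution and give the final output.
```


steps_to_one(4)
4 is even -> steps_to_one(2)
2 is even -> steps_to_one(1)
Reached 1 after 2 steps
= 2


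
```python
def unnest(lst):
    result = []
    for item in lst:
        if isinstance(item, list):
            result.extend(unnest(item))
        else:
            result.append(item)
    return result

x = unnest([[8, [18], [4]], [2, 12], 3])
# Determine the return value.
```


unnest([[8, [18], [4]], [2, 12], 3])
Processing each element:
  [8, [18], [4]] is a list -> unnest recursively -> [8, 18, 4]
  [2, 12] is a list -> unnest recursively -> [2, 12]
  3 is not a list -> append 3
= [8, 18, 4, 2, 12, 3]


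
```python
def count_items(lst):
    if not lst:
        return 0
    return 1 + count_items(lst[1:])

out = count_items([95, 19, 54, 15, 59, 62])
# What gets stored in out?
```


count_items([95, 19, 54, 15, 59, 62])
= 1 + count_items([19, 54, 15, 59, 62])
= 1 + 1 + count_items([54, 15, 59, 62])
= 1 + 1 + 1 + count_items([15, 59, 62])
= 1 + 1 + 1 + 1 + count_items([59, 62])
= 1 + 1 + 1 + 1 + 1 + count_items([62])
= 1 + 1 + 1 + 1 + 1 + 1 + count_items([])
= 1 + 1 + 1 + 1 + 1 + 1 + 0
= 6


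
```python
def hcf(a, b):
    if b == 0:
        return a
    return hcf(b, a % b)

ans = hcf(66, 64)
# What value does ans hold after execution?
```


hcf(66, 64)
= hcf(64, 66 % 64) = hcf(64, 2)
= hcf(2, 64 % 2) = hcf(2, 0)
b == 0, return a = 2


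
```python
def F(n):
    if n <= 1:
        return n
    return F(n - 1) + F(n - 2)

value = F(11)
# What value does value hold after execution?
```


F(11)
= F(10) + F(9)
= (F(9) + F(8)) + F(9)
Computing bottom-up: F(0)=0, F(1)=1, F(2)=1, F(3)=2, F(4)=3, F(5)=5, F(6)=8, F(7)=13, F(8)=21, F(9)=34, F(10)=55, F(11)=89
= 89


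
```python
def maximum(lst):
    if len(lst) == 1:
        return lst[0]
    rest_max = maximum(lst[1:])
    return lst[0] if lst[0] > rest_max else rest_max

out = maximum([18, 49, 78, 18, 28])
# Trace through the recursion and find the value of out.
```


maximum([18, 49, 78, 18, 28])
= compare 18 with maximum([49, 78, 18, 28])
= compare 49 with maximum([78, 18, 28])
= compare 78 with maximum([18, 28])
= compare 18 with maximum([28])
Base: maximum([28]) = 28
compare 18 with 28: max = 28
compare 78 with 28: max = 78
compare 49 with 78: max = 78
compare 18 with 78: max = 78
= 78


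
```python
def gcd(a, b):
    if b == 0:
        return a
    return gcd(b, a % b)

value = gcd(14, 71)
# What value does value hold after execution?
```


gcd(14, 71)
= gcd(71, 14 % 71) = gcd(71, 14)
= gcd(14, 71 % 14) = gcd(14, 1)
= gcd(1, 14 % 1) = gcd(1, 0)
b == 0, return a = 1


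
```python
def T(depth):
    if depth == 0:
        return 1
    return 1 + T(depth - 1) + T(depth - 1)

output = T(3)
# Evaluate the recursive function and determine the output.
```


T(3)
= 1 + T(2) + T(2)
= 1 + 2 * T(2)
T(k) = 2^(k+1) - 1
T(0) = 1
T(1) = 3
T(2) = 7
T(3) = 15
T(3) = 2^4 - 1 = 15


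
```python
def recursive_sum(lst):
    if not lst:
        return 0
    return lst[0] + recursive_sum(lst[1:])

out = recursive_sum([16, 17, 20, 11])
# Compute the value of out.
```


recursive_sum([16, 17, 20, 11])
= 16 + recursive_sum([17, 20, 11])
= 16 + 17 + recursive_sum([20, 11])
= 16 + 17 + 20 + recursive_sum([11])
= 16 + 17 + 20 + 11 + recursive_sum([])
= 16 + 17 + 20 + 11 + 0
= 64


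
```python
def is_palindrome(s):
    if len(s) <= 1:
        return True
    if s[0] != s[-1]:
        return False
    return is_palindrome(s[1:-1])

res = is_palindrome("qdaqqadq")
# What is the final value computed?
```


is_palindrome("qdaqqadq")
"qdaqqadq": s[0]='q' == s[-1]='q' -> is_palindrome("daqqad")
"daqqad": s[0]='d' == s[-1]='d' -> is_palindrome("aqqa")
"aqqa": s[0]='a' == s[-1]='a' -> is_palindrome("qq")
"qq": s[0]='q' == s[-1]='q' -> is_palindrome("")
"": len <= 1 -> True
= True


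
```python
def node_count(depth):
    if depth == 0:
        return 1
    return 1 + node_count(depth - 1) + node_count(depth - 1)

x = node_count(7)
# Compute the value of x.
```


node_count(7)
= 1 + node_count(6) + node_count(6)
= 1 + 2 * node_count(6)
node_count(k) = 2^(k+1) - 1
node_count(0) = 1
node_count(1) = 3
node_count(2) = 7
node_count(3) = 15
node_count(4) = 31
node_count(7) = 2^8 - 1 = 255


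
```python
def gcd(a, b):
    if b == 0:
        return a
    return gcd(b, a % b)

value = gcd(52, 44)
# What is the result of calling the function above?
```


gcd(52, 44)
= gcd(44, 52 % 44) = gcd(44, 8)
= gcd(8, 44 % 8) = gcd(8, 4)
= gcd(4, 8 % 4) = gcd(4, 0)
b == 0, return a = 4


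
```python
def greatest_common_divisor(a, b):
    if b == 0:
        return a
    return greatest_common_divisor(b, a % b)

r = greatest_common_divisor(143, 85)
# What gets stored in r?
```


greatest_common_divisor(143, 85)
= greatest_common_divisor(85, 143 % 85) = greatest_common_divisor(85, 58)
= greatest_common_divisor(58, 85 % 58) = greatest_common_divisor(58, 27)
= greatest_common_divisor(27, 58 % 27) = greatest_common_divisor(27, 4)
= greatest_common_divisor(4, 27 % 4) = greatest_common_divisor(4, 3)
= greatest_common_divisor(3, 4 % 3) = greatest_common_divisor(3, 1)
= greatest_common_divisor(1, 3 % 1) = greatest_common_divisor(1, 0)
b == 0, return a = 1


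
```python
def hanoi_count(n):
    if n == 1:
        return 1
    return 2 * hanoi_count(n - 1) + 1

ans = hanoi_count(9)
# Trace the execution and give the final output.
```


hanoi_count(9)
= 2 * hanoi_count(8) + 1
= 2 * (2 * hanoi_count(7) + 1) + 1
= 2 * (2 * (2 * hanoi_count(6) + 1) + 1) + 1
= 2 * (2 * (2 * (2 * hanoi_count(5) + 1) + 1) + 1) + 1
= 2 * (2 * (2 * (2 * (2 * hanoi_count(4) + 1) + 1) + 1) + 1) + 1
= 2 * (2 * (2 * (2 * (2 * (2 * hanoi_count(3) + 1) + 1) + 1) + 1) + 1) + 1
= 2 * (2 * (2 * (2 * (2 * (2 * (2 * hanoi_count(2) + 1) + 1) + 1) + 1) + 1) + 1) + 1
= 2 * (2 * (2 * (2 * (2 * (2 * (2 * (2 * hanoi_count(1) + 1) + 1) + 1) + 1) + 1) + 1) + 1) + 1
Now compute bottom-up:
hanoi_count(1) = 1
hanoi_count(2) = 2 * 1 + 1 = 3
hanoi_count(3) = 2 * 3 + 1 = 7
hanoi_count(4) = 2 * 7 + 1 = 15
hanoi_count(5) = 2 * 15 + 1 = 31
hanoi_count(6) = 2 * 31 + 1 = 63
hanoi_count(7) = 2 * 63 + 1 = 127
hanoi_count(8) = 2 * 127 + 1 = 255
hanoi_count(9) = 2 * 255 + 1 = 511
= 511


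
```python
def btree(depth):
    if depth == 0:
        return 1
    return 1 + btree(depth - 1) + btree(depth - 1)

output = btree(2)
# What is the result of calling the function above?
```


btree(2)
= 1 + btree(1) + btree(1)
= 1 + 2 * btree(1)
btree(k) = 2^(k+1) - 1
btree(0) = 1
btree(1) = 3
btree(2) = 7
btree(2) = 2^3 - 1 = 7


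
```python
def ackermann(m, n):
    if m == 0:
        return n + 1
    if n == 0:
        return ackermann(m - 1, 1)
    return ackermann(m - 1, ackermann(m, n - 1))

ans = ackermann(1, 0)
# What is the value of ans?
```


ackermann(1, 0)
n == 0: return ackermann(0, 1)
= ackermann(0, 1) = 2
= 2


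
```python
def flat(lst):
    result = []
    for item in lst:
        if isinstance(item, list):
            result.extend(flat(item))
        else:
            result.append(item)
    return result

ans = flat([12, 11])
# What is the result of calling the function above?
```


flat([12, 11])
Processing each element:
  12 is not a list -> append 12
  11 is not a list -> append 11
= [12, 11]


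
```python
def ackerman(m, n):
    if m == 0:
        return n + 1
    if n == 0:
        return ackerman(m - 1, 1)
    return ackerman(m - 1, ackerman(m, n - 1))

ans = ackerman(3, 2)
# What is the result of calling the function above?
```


ackerman(3, 2)
= ackerman(2, ackerman(3, 1))
First compute ackerman(3, 1) = 13
= ackerman(2, 13)
= 29


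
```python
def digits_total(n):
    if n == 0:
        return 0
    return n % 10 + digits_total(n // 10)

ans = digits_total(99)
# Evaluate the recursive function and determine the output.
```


digits_total(99)
= 9 + digits_total(9)
= 9 + 9 + digits_total(0)
= 9 + 9 + 0
= 18


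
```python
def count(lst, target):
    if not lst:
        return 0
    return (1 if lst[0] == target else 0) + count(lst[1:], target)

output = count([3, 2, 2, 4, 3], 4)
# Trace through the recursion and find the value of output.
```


count([3, 2, 2, 4, 3], 4)
lst[0]=3 != 4: 0 + count([2, 2, 4, 3], 4)
lst[0]=2 != 4: 0 + count([2, 4, 3], 4)
lst[0]=2 != 4: 0 + count([4, 3], 4)
lst[0]=4 == 4: 1 + count([3], 4)
lst[0]=3 != 4: 0 + count([], 4)
= 1


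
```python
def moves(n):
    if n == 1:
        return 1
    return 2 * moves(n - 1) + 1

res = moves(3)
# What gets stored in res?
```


moves(3)
= 2 * moves(2) + 1
= 2 * (2 * moves(1) + 1) + 1
Now compute bottom-up:
moves(1) = 1
moves(2) = 2 * 1 + 1 = 3
moves(3) = 2 * 3 + 1 = 7
= 7


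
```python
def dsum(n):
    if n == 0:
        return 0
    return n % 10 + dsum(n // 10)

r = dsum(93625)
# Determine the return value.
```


dsum(93625)
= 5 + dsum(9362)
= 5 + 2 + dsum(936)
= 5 + 2 + 6 + dsum(93)
= 5 + 2 + 6 + 3 + dsum(9)
= 5 + 2 + 6 + 3 + 9 + dsum(0)
= 5 + 2 + 6 + 3 + 9 + 0
= 25


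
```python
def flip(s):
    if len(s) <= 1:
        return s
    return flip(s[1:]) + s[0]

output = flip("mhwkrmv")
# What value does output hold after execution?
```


flip("mhwkrmv")
= flip("hwkrmv") + "m"
= flip("wkrmv") + "h" + "m"
= flip("krmv") + "w" + "h" + "m"
= flip("rmv") + "k" + "w" + "h" + "m"
= flip("mv") + "r" + "k" + "w" + "h" + "m"
= flip("v") + "m" + "r" + "k" + "w" + "h" + "m"
= "v" + "m" + "r" + "k" + "w" + "h" + "m"
= "vmrkwhm"


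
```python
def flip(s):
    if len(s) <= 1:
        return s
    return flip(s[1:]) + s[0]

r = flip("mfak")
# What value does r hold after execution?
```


flip("mfak")
= flip("fak") + "m"
= flip("ak") + "f" + "m"
= flip("k") + "a" + "f" + "m"
= "k" + "a" + "f" + "m"
= "kafm"


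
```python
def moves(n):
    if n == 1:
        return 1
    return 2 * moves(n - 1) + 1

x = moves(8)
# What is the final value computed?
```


moves(8)
= 2 * moves(7) + 1
= 2 * (2 * moves(6) + 1) + 1
= 2 * (2 * (2 * moves(5) + 1) + 1) + 1
= 2 * (2 * (2 * (2 * moves(4) + 1) + 1) + 1) + 1
= 2 * (2 * (2 * (2 * (2 * moves(3) + 1) + 1) + 1) + 1) + 1
= 2 * (2 * (2 * (2 * (2 * (2 * moves(2) + 1) + 1) + 1) + 1) + 1) + 1
= 2 * (2 * (2 * (2 * (2 * (2 * (2 * moves(1) + 1) + 1) + 1) + 1) + 1) + 1) + 1
Now compute bottom-up:
moves(1) = 1
moves(2) = 2 * 1 + 1 = 3
moves(3) = 2 * 3 + 1 = 7
moves(4) = 2 * 7 + 1 = 15
moves(5) = 2 * 15 + 1 = 31
moves(6) = 2 * 31 + 1 = 63
moves(7) = 2 * 63 + 1 = 127
moves(8) = 2 * 127 + 1 = 255
= 255


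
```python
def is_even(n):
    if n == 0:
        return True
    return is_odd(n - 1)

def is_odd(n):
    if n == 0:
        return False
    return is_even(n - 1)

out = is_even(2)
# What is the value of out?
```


is_even(2)
= is_odd(1)
= is_even(0)
n == 0: return True
= True


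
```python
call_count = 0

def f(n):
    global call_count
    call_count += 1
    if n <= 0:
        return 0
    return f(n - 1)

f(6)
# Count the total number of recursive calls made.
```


f(6) calls f(5) calls ... calls f(0)
Total calls: 6 + 1 (for base case) = 7


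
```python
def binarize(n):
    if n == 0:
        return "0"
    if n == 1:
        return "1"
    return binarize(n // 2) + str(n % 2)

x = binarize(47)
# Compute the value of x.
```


binarize(47)
= binarize(23) + "1"
= binarize(11) + "1" + "1"
= binarize(5) + "1" + "1" + "1"
= binarize(2) + "1" + "1" + "1" + "1"
= binarize(1) + "0" + "1" + "1" + "1" + "1"
= "1" + "0" + "1" + "1" + "1" + "1"
= "101111"


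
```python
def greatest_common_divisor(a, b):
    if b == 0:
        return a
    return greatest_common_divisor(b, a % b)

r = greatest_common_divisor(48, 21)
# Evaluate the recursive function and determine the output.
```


greatest_common_divisor(48, 21)
= greatest_common_divisor(21, 48 % 21) = greatest_common_divisor(21, 6)
= greatest_common_divisor(6, 21 % 6) = greatest_common_divisor(6, 3)
= greatest_common_divisor(3, 6 % 3) = greatest_common_divisor(3, 0)
b == 0, return a = 3


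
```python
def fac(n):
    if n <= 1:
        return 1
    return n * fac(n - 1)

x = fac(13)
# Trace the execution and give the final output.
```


fac(13)
= 13 * fac(12)
= 13 * 12 * fac(11)
= 13 * 12 * 11 * fac(10)
= 13 * 12 * 11 * 10 * fac(9)
= 13 * 12 * 11 * 10 * 9 * fac(8)
= 13 * 12 * 11 * 10 * 9 * 8 * fac(7)
= 13 * 12 * 11 * 10 * 9 * 8 * 7 * fac(6)
= 13 * 12 * 11 * 10 * 9 * 8 * 7 * 6 * fac(5)
= 13 * 12 * 11 * 10 * 9 * 8 * 7 * 6 * 5 * fac(4)
= 13 * 12 * 11 * 10 * 9 * 8 * 7 * 6 * 5 * 4 * fac(3)
= 13 * 12 * 11 * 10 * 9 * 8 * 7 * 6 * 5 * 4 * 3 * fac(2)
= 13 * 12 * 11 * 10 * 9 * 8 * 7 * 6 * 5 * 4 * 3 * 2 * fac(1)
= 13 * 12 * 11 * 10 * 9 * 8 * 7 * 6 * 5 * 4 * 3 * 2 * 1
= 6227020800


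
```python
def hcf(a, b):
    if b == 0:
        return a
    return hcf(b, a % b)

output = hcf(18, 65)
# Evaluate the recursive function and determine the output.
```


hcf(18, 65)
= hcf(65, 18 % 65) = hcf(65, 18)
= hcf(18, 65 % 18) = hcf(18, 11)
= hcf(11, 18 % 11) = hcf(11, 7)
= hcf(7, 11 % 7) = hcf(7, 4)
= hcf(4, 7 % 4) = hcf(4, 3)
= hcf(3, 4 % 3) = hcf(3, 1)
= hcf(1, 3 % 1) = hcf(1, 0)
b == 0, return a = 1


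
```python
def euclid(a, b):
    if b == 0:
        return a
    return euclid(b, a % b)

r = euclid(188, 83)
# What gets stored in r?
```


euclid(188, 83)
= euclid(83, 188 % 83) = euclid(83, 22)
= euclid(22, 83 % 22) = euclid(22, 17)
= euclid(17, 22 % 17) = euclid(17, 5)
= euclid(5, 17 % 5) = euclid(5, 2)
= euclid(2, 5 % 2) = euclid(2, 1)
= euclid(1, 2 % 1) = euclid(1, 0)
b == 0, return a = 1


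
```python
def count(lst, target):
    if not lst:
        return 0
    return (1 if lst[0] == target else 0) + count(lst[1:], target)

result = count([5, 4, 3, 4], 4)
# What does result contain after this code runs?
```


count([5, 4, 3, 4], 4)
lst[0]=5 != 4: 0 + count([4, 3, 4], 4)
lst[0]=4 == 4: 1 + count([3, 4], 4)
lst[0]=3 != 4: 0 + count([4], 4)
lst[0]=4 == 4: 1 + count([], 4)
= 2


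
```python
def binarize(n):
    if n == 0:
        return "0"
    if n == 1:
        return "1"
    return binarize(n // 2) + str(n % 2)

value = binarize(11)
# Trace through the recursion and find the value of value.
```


binarize(11)
= binarize(5) + "1"
= binarize(2) + "1" + "1"
= binarize(1) + "0" + "1" + "1"
= "1" + "0" + "1" + "1"
= "1011"


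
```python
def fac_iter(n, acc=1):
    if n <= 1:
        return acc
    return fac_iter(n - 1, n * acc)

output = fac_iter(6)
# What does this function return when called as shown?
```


fac_iter(6, 1)
= fac_iter(5, 6 * 1) = fac_iter(5, 6)
= fac_iter(4, 5 * 6) = fac_iter(4, 30)
= fac_iter(3, 4 * 30) = fac_iter(3, 120)
= fac_iter(2, 3 * 120) = fac_iter(2, 360)
= fac_iter(1, 2 * 360) = fac_iter(1, 720)
n <= 1, return acc = 720


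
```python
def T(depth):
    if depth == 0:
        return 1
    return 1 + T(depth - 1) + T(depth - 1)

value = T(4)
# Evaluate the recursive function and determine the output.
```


T(4)
= 1 + T(3) + T(3)
= 1 + 2 * T(3)
T(k) = 2^(k+1) - 1
T(0) = 1
T(1) = 3
T(2) = 7
T(3) = 15
T(4) = 31
T(4) = 2^5 - 1 = 31


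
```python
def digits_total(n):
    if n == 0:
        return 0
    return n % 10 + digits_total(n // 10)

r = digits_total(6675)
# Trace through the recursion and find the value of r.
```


digits_total(6675)
= 5 + digits_total(667)
= 5 + 7 + digits_total(66)
= 5 + 7 + 6 + digits_total(6)
= 5 + 7 + 6 + 6 + digits_total(0)
= 5 + 7 + 6 + 6 + 0
= 24


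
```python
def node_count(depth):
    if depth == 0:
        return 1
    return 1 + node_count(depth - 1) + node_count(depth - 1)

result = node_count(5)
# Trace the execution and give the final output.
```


node_count(5)
= 1 + node_count(4) + node_count(4)
= 1 + 2 * node_count(4)
node_count(k) = 2^(k+1) - 1
node_count(0) = 1
node_count(1) = 3
node_count(2) = 7
node_count(3) = 15
node_count(4) = 31
node_count(5) = 2^6 - 1 = 63


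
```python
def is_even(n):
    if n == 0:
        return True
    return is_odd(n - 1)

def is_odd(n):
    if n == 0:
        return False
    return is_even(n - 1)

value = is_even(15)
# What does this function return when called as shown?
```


is_even(15)
= is_odd(14)
= is_even(13)
= is_odd(12)
= is_even(11)
= is_odd(10)
= is_even(9)
= is_odd(8)
= is_even(7)
= is_odd(6)
= is_even(5)
= is_odd(4)
= is_even(3)
= is_odd(2)
= is_even(1)
= is_odd(0)
n == 0: return False
= False
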